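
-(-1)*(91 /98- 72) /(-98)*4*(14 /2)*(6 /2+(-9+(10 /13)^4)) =-160559170 /1399489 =-114.73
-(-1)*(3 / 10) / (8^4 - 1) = 1 / 13650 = 0.00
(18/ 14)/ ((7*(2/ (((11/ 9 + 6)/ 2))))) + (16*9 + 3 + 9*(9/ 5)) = 160261/ 980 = 163.53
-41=-41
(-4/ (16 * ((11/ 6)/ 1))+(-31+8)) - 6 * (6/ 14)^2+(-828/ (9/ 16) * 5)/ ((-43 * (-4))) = -67.03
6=6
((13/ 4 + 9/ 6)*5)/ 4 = 95/ 16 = 5.94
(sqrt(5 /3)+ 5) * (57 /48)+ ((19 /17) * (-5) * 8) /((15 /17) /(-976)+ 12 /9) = -29303795 /1061168+ 19 * sqrt(15) /48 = -26.08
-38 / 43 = -0.88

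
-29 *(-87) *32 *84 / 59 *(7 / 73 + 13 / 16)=449719704 / 4307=104416.00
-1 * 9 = -9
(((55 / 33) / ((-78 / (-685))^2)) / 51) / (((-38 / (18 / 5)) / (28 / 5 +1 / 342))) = -69163765 / 51698088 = -1.34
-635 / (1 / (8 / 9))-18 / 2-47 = -5584 / 9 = -620.44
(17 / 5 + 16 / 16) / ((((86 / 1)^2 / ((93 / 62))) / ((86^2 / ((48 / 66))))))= 363 / 40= 9.08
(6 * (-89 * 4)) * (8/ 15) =-1139.20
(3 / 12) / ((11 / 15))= 15 / 44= 0.34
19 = 19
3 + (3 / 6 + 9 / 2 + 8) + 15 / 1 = 31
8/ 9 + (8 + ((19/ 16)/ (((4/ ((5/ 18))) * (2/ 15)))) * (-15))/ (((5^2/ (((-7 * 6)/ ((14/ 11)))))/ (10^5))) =12139939/ 72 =168610.26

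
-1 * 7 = -7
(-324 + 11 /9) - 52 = -3373 /9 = -374.78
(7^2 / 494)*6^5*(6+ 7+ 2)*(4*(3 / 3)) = 11430720 / 247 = 46278.22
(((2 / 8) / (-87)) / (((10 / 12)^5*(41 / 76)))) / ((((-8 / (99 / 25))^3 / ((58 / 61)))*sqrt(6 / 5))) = 497763387*sqrt(30) / 1953906250000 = 0.00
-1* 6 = -6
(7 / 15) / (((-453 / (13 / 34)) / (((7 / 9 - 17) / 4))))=0.00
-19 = -19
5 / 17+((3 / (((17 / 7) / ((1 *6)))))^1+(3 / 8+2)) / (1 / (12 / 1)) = 117.74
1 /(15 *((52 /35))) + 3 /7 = 517 /1092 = 0.47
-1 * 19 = -19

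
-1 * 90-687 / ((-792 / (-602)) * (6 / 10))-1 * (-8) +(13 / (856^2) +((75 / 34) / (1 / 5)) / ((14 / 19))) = -8091520695679 / 8632362816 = -937.35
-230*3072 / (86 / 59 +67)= -41687040 / 4039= -10321.13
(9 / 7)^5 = 59049 / 16807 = 3.51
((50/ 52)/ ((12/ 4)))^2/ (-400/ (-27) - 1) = 1875/ 252148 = 0.01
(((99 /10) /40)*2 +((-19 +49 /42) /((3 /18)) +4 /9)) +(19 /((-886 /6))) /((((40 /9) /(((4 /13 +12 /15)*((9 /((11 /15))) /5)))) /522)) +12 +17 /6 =-15087659797 /114028200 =-132.32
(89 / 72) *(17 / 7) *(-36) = -1513 / 14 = -108.07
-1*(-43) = 43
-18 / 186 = -3 / 31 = -0.10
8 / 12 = 2 / 3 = 0.67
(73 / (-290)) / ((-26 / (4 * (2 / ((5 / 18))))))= 2628 / 9425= 0.28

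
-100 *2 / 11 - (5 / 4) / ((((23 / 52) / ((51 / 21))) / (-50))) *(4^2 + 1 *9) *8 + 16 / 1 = 121546136 / 1771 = 68631.36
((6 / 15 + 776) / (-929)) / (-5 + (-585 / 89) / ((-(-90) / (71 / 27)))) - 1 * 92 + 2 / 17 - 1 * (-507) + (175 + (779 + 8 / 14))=18894198478353 / 13792895515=1369.85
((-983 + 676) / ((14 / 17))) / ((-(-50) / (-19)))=99161 / 700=141.66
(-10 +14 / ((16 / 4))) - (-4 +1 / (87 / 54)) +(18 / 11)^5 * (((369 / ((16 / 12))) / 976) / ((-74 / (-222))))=1954393025 / 284899219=6.86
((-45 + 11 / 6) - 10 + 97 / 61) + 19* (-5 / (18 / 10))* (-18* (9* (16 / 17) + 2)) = 61569691 / 6222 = 9895.48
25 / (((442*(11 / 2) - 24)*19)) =25 / 45733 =0.00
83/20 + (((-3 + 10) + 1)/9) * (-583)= -92533/180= -514.07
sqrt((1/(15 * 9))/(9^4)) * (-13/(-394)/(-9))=-13 * sqrt(15)/12925170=-0.00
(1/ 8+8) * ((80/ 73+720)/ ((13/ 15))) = 6760.27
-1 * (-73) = 73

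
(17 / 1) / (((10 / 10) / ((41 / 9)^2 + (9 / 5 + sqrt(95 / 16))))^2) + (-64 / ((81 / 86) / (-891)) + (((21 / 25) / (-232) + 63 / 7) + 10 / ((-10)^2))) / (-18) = 77639 * sqrt(95) / 405 + 102436750423 / 19026900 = 7252.26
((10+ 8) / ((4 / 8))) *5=180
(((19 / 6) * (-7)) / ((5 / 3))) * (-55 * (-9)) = -13167 / 2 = -6583.50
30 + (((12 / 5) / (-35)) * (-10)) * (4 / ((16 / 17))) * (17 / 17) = 1152 / 35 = 32.91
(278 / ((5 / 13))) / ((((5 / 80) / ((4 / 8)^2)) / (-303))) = -4380168 / 5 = -876033.60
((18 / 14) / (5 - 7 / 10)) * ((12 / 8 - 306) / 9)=-435 / 43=-10.12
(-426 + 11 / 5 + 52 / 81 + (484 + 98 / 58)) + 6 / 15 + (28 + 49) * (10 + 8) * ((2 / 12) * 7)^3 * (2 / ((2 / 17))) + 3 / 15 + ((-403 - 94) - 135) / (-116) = 1761005989 / 46980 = 37484.16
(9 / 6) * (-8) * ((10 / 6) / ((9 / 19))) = -380 / 9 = -42.22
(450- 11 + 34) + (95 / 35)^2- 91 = 19079 / 49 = 389.37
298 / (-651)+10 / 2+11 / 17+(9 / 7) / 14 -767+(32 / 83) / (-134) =-656307233525 / 861610218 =-761.72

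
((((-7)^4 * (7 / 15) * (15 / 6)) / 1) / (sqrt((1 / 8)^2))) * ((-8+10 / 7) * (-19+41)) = -9719248 / 3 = -3239749.33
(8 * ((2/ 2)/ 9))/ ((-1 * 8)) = -1/ 9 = -0.11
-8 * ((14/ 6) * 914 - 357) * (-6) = 85232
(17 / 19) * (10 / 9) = 170 / 171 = 0.99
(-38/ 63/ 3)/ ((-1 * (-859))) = -38/ 162351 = -0.00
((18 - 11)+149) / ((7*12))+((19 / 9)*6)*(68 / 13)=18595 / 273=68.11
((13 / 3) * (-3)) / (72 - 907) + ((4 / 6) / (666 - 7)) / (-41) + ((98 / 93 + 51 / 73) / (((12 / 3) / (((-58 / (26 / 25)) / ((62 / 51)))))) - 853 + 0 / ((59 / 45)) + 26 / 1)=-418294433202484903 / 493806257051640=-847.08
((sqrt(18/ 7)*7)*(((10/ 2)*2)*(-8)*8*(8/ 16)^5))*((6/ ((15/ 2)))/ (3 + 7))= -17.96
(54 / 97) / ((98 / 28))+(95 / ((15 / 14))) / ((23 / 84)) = 5059676 / 15617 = 323.99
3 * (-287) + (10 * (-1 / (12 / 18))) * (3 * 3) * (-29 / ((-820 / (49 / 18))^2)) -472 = -2151072451 / 1613760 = -1332.96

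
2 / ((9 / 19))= 38 / 9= 4.22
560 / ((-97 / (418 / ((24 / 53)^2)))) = -20547835 / 1746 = -11768.52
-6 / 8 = -0.75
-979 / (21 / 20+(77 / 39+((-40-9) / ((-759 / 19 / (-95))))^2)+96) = -146635657740 / 2048686659953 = -0.07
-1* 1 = -1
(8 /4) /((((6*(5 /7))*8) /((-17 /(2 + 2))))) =-119 /480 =-0.25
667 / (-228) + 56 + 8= 13925 / 228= 61.07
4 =4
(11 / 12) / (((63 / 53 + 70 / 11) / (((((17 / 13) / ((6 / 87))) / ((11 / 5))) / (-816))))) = -0.00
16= 16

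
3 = 3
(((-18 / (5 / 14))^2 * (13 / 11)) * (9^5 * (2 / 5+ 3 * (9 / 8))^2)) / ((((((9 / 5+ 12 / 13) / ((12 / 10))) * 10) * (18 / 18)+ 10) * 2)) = 903096679155489 / 23375000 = 38635152.05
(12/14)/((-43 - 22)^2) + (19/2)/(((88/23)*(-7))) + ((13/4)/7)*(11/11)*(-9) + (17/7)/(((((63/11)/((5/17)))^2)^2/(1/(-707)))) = -1291096883234942243219/284816927330560825200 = -4.53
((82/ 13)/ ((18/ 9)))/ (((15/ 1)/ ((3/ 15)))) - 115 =-112084/ 975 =-114.96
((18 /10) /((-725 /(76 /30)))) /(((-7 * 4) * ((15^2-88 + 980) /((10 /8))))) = 0.00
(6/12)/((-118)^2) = 1/27848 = 0.00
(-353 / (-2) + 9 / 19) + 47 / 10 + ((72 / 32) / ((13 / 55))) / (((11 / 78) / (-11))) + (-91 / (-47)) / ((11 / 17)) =-54796039 / 98230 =-557.83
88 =88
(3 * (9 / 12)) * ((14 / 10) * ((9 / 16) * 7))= 3969 / 320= 12.40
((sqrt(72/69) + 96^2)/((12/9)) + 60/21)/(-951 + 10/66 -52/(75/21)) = -7.16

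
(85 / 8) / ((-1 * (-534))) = 85 / 4272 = 0.02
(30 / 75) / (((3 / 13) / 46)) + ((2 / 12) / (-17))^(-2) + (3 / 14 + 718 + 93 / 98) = 8234129 / 735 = 11202.90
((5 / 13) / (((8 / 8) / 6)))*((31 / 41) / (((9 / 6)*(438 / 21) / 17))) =36890 / 38909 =0.95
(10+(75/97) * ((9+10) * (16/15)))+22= 4624/97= 47.67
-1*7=-7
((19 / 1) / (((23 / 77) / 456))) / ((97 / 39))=26017992 / 2231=11662.03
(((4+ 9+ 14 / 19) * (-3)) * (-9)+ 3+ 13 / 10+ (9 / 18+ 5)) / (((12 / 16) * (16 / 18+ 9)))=433992 / 8455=51.33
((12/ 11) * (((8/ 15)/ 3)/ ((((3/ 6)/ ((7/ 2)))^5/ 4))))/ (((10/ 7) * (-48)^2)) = 117649/ 29700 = 3.96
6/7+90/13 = 708/91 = 7.78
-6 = -6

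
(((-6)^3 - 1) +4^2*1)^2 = 40401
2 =2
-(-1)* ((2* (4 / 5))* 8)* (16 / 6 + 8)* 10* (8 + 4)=16384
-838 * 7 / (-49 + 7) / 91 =419 / 273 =1.53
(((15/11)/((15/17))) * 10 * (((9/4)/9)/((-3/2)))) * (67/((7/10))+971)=-2747.60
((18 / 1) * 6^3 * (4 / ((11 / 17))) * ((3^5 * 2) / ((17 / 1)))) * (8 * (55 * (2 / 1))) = 604661760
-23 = -23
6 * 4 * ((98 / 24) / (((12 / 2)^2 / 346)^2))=1466521 / 162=9052.60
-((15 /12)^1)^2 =-25 /16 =-1.56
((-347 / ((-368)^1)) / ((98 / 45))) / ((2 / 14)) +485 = 488.03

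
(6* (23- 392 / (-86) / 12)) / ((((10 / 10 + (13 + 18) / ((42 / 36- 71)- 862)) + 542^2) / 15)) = 38913360 / 5432685919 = 0.01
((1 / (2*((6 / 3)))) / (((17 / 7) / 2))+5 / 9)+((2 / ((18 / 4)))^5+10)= 21640189 / 2007666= 10.78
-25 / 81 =-0.31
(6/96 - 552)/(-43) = 8831/688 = 12.84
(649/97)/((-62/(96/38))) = -15576/57133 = -0.27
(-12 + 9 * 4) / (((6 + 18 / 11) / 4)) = 88 / 7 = 12.57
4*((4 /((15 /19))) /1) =304 /15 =20.27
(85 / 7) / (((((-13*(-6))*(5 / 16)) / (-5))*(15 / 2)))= -272 / 819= -0.33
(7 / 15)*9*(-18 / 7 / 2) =-5.40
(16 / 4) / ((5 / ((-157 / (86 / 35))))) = -2198 / 43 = -51.12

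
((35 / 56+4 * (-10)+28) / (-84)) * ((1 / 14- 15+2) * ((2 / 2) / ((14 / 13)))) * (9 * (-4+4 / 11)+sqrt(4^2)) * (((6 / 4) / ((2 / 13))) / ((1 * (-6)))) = -31414903 / 413952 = -75.89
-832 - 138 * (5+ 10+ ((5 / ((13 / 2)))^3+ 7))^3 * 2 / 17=-1958214807343648 / 10604499373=-184658.86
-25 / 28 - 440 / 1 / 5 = -2489 / 28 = -88.89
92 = 92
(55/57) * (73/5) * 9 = 2409/19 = 126.79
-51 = -51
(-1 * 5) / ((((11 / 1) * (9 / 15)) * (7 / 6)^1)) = -50 / 77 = -0.65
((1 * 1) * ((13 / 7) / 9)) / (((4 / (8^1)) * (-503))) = -26 / 31689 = -0.00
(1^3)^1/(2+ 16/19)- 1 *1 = -35/54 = -0.65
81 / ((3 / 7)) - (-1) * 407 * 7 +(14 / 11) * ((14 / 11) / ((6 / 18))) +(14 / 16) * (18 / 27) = 4419079 / 1452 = 3043.44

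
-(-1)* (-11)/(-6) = 11/6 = 1.83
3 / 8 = 0.38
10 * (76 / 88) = 95 / 11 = 8.64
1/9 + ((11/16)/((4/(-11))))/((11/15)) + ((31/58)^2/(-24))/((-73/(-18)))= -87343241/35362368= -2.47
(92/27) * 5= 17.04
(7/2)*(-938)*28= -91924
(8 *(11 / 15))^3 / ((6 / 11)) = 370.18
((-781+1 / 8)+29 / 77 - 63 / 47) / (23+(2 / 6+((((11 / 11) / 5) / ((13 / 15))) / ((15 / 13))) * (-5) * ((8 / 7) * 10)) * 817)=67907391 / 785335408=0.09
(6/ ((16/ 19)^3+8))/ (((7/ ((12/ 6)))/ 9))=6859/ 3822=1.79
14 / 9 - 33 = -283 / 9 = -31.44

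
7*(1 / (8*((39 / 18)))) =0.40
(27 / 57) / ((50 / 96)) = 432 / 475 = 0.91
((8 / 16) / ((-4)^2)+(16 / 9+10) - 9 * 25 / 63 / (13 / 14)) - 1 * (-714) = 721.96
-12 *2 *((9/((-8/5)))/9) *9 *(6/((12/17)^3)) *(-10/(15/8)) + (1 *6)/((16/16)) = -24553/2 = -12276.50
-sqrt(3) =-1.73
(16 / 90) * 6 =16 / 15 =1.07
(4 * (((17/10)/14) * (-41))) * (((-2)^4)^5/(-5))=730857472/175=4176328.41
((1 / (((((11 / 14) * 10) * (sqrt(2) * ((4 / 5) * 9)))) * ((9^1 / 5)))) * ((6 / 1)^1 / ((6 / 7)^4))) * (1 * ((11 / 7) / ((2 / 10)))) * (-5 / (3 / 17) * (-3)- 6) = 4741975 * sqrt(2) / 139968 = 47.91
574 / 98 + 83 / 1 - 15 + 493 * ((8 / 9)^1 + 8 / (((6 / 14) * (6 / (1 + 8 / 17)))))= 174361 / 63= 2767.63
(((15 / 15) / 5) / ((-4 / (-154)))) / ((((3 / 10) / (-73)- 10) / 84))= -472164 / 7303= -64.65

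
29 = 29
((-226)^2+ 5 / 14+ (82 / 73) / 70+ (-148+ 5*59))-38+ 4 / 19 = 51185.58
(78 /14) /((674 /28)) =78 /337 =0.23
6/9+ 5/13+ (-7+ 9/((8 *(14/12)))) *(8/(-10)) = 8026/1365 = 5.88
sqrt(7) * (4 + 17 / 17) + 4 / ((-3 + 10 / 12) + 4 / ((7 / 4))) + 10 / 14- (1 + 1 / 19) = 5 * sqrt(7) + 22119 / 665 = 46.49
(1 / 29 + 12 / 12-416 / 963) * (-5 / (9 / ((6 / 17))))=-168260 / 1424277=-0.12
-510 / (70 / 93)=-4743 / 7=-677.57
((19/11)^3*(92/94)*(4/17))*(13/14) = 8203364/7444283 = 1.10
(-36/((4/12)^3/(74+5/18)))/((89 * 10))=-36099/445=-81.12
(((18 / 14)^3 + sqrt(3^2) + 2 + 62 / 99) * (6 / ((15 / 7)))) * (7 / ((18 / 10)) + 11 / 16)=86731649 / 873180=99.33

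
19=19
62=62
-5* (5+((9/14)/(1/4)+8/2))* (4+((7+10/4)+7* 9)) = -61965/14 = -4426.07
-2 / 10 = -1 / 5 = -0.20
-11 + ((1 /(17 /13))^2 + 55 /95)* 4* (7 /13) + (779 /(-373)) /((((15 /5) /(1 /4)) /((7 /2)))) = -5816786435 /639020616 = -9.10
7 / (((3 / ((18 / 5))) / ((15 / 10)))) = 63 / 5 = 12.60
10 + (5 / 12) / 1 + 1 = 137 / 12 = 11.42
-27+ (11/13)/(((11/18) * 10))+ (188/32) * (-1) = -17023/520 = -32.74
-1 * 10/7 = -10/7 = -1.43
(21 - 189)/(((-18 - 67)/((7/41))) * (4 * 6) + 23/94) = 0.01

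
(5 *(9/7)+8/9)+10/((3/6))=1721/63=27.32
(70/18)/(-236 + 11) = -7/405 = -0.02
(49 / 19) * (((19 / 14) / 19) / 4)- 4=-601 / 152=-3.95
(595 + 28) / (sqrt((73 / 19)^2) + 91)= 11837 / 1802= 6.57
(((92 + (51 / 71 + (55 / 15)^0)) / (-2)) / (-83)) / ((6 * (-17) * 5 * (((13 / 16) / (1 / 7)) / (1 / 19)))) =-8872 / 866064745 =-0.00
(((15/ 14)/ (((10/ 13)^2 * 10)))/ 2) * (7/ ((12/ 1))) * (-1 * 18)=-1521/ 1600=-0.95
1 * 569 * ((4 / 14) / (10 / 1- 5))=1138 / 35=32.51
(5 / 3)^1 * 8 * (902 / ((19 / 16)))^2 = 8331304960 / 1083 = 7692802.36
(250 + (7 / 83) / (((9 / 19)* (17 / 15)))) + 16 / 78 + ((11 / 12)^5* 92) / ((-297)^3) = 5623111560371335 / 22459904093952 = 250.36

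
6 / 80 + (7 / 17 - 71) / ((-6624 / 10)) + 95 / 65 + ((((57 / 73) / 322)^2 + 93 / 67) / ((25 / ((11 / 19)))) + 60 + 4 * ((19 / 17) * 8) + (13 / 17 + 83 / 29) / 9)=66160204702201400699 / 676187904485347800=97.84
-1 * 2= -2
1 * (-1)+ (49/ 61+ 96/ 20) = 1404/ 305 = 4.60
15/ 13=1.15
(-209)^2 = 43681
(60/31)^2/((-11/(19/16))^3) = -1543275/327447296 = -0.00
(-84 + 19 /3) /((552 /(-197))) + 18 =75709 /1656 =45.72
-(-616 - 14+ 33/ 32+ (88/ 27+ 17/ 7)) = 3769603/ 6048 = 623.28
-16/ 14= -8/ 7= -1.14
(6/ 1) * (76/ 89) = 456/ 89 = 5.12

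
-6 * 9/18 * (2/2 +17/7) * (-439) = 31608/7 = 4515.43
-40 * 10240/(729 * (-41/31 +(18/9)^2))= -12697600/60507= -209.85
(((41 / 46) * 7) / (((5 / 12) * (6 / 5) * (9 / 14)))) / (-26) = -2009 / 2691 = -0.75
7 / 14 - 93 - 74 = -333 / 2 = -166.50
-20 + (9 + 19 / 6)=-47 / 6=-7.83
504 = 504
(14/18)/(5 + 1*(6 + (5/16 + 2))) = 112/1917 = 0.06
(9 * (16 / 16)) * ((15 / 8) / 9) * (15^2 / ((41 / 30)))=50625 / 164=308.69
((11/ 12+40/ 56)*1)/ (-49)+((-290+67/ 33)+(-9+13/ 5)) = -22215649/ 75460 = -294.40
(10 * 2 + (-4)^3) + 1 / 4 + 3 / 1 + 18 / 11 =-1721 / 44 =-39.11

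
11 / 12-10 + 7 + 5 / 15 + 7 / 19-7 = -8.38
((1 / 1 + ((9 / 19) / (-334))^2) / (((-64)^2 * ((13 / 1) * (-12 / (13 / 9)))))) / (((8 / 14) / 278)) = -39184458481 / 35629836926976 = -0.00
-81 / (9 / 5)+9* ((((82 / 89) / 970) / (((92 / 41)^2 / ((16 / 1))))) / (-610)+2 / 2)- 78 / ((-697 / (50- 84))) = -22732012835049 / 571085467850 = -39.80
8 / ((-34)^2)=2 / 289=0.01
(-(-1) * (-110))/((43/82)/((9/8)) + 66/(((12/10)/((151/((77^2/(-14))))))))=1562715/271973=5.75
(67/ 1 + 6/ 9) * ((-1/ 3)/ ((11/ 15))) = -1015/ 33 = -30.76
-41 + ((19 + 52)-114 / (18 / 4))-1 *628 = -1870 / 3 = -623.33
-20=-20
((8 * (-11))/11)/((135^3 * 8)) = -1/2460375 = -0.00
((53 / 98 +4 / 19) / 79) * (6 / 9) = 1399 / 220647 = 0.01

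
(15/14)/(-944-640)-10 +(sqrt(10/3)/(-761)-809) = -6054053/7392-sqrt(30)/2283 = -819.00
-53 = -53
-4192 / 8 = -524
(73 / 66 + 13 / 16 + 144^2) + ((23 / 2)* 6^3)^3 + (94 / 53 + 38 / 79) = 33883810608992791 / 2210736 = 15326936644.17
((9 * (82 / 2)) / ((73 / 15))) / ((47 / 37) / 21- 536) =-860139 / 6079805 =-0.14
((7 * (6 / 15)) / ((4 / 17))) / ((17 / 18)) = 63 / 5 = 12.60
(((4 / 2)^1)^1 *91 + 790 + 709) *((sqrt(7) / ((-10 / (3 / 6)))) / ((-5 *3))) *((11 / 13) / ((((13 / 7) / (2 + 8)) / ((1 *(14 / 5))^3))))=177587564 *sqrt(7) / 316875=1482.77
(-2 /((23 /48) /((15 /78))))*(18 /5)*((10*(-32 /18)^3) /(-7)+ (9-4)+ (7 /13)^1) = -28796672 /734643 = -39.20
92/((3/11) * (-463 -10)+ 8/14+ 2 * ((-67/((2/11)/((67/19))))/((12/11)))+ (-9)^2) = -146832/3877879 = -0.04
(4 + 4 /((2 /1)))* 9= 54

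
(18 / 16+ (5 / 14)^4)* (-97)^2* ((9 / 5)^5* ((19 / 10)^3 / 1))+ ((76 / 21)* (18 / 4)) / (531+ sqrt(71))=672819734500711360659 / 483441350000000-57* sqrt(71) / 986615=1391729.80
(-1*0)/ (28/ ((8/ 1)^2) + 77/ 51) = 0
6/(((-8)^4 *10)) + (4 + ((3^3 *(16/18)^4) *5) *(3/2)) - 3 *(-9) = 261140723/1658880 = 157.42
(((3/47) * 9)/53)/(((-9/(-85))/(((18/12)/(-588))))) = -255/976472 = -0.00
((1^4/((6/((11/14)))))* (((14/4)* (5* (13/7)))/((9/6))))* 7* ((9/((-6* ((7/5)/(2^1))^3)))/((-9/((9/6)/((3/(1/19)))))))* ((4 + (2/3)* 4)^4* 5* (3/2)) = 17875000000/4750893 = 3762.45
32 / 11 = 2.91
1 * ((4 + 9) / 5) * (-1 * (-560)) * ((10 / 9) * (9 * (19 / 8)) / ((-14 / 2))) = -4940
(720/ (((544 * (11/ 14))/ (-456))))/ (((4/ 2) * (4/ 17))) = -17955/ 11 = -1632.27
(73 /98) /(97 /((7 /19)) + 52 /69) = 69 /24458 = 0.00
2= 2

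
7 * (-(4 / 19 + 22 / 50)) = -4.55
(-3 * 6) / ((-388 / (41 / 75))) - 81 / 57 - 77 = -7224163 / 92150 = -78.40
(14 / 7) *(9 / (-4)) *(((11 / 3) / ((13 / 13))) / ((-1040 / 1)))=33 / 2080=0.02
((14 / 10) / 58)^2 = 0.00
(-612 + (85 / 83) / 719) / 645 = -36522239 / 38491665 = -0.95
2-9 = -7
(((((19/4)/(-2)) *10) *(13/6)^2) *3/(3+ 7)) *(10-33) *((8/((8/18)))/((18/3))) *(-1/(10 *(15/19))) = -1403207/4800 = -292.33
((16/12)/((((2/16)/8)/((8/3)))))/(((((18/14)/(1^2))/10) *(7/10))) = 2528.40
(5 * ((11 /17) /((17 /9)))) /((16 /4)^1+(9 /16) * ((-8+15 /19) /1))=-150480 /4913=-30.63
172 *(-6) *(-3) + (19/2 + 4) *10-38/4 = 6443/2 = 3221.50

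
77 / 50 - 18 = -823 / 50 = -16.46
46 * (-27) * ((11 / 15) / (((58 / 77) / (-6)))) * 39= 41026986 / 145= 282944.73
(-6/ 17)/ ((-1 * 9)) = 2/ 51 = 0.04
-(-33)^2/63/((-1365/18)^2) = -4356/1449175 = -0.00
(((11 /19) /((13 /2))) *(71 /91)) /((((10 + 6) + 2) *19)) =781 /3843567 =0.00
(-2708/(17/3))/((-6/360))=487440/17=28672.94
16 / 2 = 8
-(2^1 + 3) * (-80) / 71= 5.63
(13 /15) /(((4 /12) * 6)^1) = 13 /30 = 0.43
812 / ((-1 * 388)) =-2.09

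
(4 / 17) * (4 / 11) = 0.09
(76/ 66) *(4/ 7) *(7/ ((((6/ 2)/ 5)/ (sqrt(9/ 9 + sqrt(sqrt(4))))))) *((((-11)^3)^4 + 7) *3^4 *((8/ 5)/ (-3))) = -11448986718303744 *sqrt(1 + sqrt(2))/ 11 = -1617194326537811.24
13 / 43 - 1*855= -36752 / 43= -854.70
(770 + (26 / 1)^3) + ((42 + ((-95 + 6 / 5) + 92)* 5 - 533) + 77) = 17923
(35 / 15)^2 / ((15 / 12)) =196 / 45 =4.36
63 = 63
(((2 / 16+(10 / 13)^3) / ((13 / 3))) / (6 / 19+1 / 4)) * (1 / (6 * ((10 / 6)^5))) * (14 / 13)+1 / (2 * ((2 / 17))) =4.25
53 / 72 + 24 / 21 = 947 / 504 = 1.88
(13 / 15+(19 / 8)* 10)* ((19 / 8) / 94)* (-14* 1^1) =-196441 / 22560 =-8.71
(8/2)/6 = 2/3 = 0.67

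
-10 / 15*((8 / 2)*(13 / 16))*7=-91 / 6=-15.17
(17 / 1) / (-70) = -17 / 70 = -0.24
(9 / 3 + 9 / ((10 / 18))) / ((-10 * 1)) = -48 / 25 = -1.92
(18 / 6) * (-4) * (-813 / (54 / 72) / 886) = 6504 / 443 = 14.68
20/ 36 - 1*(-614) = 5531/ 9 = 614.56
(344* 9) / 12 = 258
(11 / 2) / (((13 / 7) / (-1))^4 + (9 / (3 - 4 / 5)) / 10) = 290521 / 649951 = 0.45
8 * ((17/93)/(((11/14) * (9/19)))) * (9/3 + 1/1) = 144704/9207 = 15.72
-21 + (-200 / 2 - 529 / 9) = -179.78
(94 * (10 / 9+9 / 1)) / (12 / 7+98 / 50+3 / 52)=77841400 / 305649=254.68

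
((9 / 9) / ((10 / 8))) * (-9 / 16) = -9 / 20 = -0.45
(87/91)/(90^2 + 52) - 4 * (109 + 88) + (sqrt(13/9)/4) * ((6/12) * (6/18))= -584563529/741832 + sqrt(13)/72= -787.95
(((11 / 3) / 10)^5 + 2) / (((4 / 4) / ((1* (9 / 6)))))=48761051 / 16200000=3.01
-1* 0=0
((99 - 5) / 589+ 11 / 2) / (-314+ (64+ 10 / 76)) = -6667 / 294345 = -0.02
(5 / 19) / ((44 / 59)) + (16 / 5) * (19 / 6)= 10.49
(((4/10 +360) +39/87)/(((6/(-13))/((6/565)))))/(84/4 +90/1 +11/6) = -4081194/55463225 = -0.07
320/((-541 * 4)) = -0.15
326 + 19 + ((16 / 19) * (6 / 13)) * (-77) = 77823 / 247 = 315.07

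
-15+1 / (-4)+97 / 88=-1245 / 88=-14.15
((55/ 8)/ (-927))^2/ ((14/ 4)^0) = 3025/ 54997056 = 0.00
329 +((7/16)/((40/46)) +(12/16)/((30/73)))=21205/64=331.33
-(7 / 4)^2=-3.06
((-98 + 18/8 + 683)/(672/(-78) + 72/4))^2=3915.73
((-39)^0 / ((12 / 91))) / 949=7 / 876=0.01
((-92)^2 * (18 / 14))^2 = 118424142.37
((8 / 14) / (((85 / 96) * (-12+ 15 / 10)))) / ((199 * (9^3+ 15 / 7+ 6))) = -32 / 76371225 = -0.00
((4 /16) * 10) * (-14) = -35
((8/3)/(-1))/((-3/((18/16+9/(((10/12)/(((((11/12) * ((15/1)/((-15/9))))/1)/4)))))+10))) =-446/45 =-9.91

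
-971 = -971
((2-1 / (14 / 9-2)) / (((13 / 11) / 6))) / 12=187 / 104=1.80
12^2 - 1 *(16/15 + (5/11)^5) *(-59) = 502667929/2415765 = 208.08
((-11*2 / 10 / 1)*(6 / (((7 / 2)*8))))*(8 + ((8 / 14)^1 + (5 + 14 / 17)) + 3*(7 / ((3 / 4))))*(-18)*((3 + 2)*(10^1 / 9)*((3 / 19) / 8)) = 2497275 / 63308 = 39.45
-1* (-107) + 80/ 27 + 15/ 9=111.63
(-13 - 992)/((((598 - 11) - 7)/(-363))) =72963/116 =628.99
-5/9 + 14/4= 53/18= 2.94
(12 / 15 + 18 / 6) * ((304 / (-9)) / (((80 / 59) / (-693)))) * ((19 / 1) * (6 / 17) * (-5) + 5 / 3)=-106601495 / 51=-2090225.39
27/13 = 2.08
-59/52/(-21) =59/1092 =0.05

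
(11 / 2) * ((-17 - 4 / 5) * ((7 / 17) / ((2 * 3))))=-6853 / 1020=-6.72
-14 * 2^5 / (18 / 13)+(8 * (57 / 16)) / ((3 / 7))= -4627 / 18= -257.06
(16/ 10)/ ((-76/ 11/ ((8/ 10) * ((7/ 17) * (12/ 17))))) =-0.05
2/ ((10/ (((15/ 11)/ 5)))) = 0.05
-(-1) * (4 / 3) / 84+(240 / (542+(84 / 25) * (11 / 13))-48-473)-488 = -5625485942 / 5577831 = -1008.54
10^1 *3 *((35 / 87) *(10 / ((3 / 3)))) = 3500 / 29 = 120.69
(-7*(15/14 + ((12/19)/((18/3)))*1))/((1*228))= -313/8664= -0.04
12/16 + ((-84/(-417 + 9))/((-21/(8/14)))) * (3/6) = 1067/1428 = 0.75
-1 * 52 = -52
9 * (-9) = -81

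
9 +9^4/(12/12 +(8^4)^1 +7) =1611/152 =10.60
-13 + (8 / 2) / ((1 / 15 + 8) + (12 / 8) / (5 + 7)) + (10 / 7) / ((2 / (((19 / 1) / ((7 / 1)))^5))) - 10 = 9566571864 / 115648967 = 82.72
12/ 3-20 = -16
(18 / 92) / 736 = 0.00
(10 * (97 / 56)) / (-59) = -485 / 1652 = -0.29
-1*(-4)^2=-16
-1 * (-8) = 8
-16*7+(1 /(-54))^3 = -17635969 /157464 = -112.00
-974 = -974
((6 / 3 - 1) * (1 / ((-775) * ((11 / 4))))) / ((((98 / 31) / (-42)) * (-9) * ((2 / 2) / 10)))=-8 / 1155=-0.01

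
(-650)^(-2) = 1 / 422500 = 0.00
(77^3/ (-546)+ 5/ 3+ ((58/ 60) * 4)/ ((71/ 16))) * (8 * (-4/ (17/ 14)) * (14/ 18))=17086.14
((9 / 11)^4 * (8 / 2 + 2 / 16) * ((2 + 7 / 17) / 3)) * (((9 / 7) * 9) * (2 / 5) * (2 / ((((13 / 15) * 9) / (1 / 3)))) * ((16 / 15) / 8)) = 807003 / 10295285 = 0.08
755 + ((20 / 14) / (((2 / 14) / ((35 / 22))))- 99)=7391 / 11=671.91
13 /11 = 1.18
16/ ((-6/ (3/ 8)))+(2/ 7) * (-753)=-1513/ 7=-216.14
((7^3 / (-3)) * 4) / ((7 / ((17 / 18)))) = -1666 / 27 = -61.70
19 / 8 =2.38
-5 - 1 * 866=-871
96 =96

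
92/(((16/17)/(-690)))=-134895/2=-67447.50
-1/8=-0.12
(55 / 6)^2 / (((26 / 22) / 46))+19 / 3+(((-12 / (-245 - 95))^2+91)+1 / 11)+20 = 63007983791 / 18597150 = 3388.05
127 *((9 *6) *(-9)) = -61722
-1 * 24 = -24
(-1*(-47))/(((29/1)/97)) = 4559/29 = 157.21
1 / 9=0.11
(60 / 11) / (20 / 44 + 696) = 60 / 7661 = 0.01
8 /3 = 2.67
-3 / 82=-0.04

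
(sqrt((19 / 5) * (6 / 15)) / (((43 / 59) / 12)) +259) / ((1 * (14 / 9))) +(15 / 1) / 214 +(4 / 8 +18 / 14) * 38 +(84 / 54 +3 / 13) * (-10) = 3186 * sqrt(38) / 1505 +18978152 / 87633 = 229.61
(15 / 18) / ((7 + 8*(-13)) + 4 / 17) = -17 / 1974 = -0.01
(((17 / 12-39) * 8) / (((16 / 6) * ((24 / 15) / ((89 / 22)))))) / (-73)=3.91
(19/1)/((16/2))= 19/8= 2.38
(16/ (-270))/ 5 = -8/ 675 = -0.01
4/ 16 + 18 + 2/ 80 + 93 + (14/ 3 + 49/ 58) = 406417/ 3480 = 116.79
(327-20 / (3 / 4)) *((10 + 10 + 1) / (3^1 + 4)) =901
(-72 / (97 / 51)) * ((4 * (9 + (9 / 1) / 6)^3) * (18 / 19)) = -306057528 / 1843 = -166064.86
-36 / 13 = -2.77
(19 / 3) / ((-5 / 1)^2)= 19 / 75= 0.25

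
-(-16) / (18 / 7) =56 / 9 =6.22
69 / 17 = 4.06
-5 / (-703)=5 / 703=0.01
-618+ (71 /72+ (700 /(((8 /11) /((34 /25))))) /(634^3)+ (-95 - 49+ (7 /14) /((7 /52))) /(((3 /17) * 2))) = -2035945453684 /2006865819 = -1014.49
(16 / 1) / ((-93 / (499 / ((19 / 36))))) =-95808 / 589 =-162.66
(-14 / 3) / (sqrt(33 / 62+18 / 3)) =-14 *sqrt(310) / 135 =-1.83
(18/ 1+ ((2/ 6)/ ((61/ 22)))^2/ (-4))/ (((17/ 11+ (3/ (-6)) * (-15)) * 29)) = 13258982/ 193265019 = 0.07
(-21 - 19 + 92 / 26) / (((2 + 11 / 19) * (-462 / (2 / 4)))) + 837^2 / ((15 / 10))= 45816280009 / 98098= 467046.02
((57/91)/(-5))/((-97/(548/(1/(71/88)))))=554439/970970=0.57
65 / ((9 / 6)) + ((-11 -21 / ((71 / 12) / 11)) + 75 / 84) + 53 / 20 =-23603 / 7455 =-3.17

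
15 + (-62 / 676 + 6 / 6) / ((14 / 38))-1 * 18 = -1265 / 2366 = -0.53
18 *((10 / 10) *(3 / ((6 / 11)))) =99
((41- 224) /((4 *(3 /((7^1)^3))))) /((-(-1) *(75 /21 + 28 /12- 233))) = 439383 /19076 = 23.03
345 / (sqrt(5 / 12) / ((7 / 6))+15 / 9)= 50715 / 218 - 4347 * sqrt(15) / 218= 155.41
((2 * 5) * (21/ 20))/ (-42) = -1/ 4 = -0.25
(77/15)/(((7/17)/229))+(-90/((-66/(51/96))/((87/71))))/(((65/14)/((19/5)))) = 6958281067/2436720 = 2855.59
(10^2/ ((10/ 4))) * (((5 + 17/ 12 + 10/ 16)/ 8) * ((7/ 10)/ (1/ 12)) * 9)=10647/ 4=2661.75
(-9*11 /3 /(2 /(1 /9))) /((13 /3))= -11 /26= -0.42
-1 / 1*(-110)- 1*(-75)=185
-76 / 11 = -6.91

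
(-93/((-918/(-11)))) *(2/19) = -341/2907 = -0.12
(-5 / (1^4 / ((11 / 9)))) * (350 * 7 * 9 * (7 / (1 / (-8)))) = 7546000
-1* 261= -261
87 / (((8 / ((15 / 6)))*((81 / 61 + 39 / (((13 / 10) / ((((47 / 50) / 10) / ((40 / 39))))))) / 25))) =27640625 / 165813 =166.70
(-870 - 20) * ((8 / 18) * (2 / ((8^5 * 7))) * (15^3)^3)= -1900810546875 / 14336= -132590021.41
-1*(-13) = 13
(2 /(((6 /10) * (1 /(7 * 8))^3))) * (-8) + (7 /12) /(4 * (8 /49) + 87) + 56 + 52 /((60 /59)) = -48272221681 /10308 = -4682986.19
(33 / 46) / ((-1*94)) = -33 / 4324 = -0.01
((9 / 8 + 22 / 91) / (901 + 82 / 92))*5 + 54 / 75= 274683449 / 377531700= 0.73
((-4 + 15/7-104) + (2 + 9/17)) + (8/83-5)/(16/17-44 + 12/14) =-5119528969/49602294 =-103.21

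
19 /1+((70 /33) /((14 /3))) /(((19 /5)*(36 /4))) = 35764 /1881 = 19.01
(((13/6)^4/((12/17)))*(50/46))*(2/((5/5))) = 12138425/178848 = 67.87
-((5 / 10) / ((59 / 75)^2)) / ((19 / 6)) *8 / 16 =-16875 / 132278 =-0.13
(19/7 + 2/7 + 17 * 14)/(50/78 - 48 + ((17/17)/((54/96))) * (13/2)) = -28197/4189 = -6.73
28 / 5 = 5.60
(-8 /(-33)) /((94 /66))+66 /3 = 1042 /47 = 22.17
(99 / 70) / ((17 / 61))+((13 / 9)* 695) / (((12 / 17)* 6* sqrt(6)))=6039 / 1190+153595* sqrt(6) / 3888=101.84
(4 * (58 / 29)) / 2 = 4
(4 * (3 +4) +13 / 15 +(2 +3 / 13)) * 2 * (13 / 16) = 758 / 15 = 50.53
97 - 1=96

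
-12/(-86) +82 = 3532/43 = 82.14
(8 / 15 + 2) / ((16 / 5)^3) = 475 / 6144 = 0.08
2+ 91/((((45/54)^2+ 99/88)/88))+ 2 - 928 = 455532/131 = 3477.34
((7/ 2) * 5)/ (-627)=-35/ 1254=-0.03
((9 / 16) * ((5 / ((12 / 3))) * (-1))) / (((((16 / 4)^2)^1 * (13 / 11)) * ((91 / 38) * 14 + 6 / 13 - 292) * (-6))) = -0.00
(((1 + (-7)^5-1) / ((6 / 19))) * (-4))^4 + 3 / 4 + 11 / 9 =665510907914949989269183 / 324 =2054046012083178979225.87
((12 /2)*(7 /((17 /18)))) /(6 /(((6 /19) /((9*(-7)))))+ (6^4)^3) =84 /4111697707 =0.00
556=556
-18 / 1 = -18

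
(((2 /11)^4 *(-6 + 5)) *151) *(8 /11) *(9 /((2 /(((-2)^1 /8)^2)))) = -5436 /161051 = -0.03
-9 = -9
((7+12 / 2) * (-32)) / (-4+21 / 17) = 7072 / 47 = 150.47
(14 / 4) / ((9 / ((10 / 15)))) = 0.26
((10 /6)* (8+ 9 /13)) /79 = 565 /3081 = 0.18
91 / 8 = 11.38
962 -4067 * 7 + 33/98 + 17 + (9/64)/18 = -172415119/6272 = -27489.66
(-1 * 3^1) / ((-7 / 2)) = 6 / 7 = 0.86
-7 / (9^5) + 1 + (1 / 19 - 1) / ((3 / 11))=-2775436 / 1121931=-2.47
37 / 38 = 0.97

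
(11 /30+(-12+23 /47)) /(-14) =15713 /19740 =0.80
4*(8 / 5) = 32 / 5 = 6.40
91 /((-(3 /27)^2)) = -7371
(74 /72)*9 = 37 /4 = 9.25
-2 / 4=-0.50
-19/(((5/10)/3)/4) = -456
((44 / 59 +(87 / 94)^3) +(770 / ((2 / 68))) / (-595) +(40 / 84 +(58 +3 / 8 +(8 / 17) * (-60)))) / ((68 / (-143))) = 7408563811363 / 297408043464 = 24.91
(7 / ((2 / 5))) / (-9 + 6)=-35 / 6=-5.83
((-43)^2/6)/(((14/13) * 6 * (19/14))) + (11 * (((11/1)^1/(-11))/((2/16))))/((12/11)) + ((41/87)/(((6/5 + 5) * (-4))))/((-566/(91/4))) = -45.52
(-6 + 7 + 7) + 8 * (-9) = -64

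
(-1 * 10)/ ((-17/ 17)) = 10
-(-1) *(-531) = -531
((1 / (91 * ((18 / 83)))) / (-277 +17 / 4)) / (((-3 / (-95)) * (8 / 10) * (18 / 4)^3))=-157700 / 1954147923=-0.00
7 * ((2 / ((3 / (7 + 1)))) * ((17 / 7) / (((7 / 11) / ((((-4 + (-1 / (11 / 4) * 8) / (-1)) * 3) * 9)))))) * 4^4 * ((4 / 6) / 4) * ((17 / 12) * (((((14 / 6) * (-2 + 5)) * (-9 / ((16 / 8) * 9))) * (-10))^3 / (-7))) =1553664000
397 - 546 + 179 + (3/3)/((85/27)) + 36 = 5637/85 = 66.32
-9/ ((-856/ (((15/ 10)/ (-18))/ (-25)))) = 3/ 85600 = 0.00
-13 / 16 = -0.81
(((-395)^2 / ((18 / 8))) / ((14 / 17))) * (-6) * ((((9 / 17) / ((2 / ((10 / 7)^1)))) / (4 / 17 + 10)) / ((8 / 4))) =-13262125 / 1421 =-9332.95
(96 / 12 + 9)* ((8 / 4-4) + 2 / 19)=-612 / 19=-32.21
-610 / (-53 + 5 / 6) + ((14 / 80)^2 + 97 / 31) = 14.85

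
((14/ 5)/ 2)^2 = 49/ 25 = 1.96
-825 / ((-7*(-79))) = -825 / 553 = -1.49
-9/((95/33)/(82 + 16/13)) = -321354/1235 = -260.21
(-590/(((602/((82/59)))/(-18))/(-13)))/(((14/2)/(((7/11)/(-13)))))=7380/3311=2.23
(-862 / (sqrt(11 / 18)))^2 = 13374792 / 11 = 1215890.18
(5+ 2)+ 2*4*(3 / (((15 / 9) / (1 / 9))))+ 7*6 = 253 / 5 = 50.60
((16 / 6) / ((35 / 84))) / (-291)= -32 / 1455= -0.02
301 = 301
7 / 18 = 0.39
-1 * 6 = -6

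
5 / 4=1.25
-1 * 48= -48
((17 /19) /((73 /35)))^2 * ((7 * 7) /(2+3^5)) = 70805 /1923769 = 0.04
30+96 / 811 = 24426 / 811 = 30.12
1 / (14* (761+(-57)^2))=0.00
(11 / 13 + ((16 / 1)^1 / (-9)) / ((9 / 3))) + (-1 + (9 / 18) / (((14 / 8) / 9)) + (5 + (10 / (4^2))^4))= 70221449 / 10063872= 6.98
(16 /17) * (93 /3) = 496 /17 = 29.18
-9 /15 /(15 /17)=-0.68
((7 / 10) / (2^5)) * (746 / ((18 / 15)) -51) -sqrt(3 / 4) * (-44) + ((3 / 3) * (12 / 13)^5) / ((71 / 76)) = 20879664367 / 1581708180 + 22 * sqrt(3) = 51.31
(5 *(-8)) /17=-40 /17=-2.35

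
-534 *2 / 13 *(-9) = 9612 / 13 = 739.38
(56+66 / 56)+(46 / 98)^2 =551259 / 9604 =57.40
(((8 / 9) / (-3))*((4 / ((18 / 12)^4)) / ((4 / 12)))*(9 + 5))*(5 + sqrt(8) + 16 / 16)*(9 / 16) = -48.83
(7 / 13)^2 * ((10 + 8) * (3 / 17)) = 0.92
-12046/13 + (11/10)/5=-926.40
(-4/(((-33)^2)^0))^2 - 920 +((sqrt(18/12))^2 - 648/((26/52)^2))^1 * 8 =-21628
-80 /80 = -1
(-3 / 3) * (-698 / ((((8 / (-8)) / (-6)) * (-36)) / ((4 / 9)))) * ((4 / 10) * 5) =-2792 / 27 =-103.41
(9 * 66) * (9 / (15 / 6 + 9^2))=10692 / 167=64.02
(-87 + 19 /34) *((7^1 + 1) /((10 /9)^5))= -408.34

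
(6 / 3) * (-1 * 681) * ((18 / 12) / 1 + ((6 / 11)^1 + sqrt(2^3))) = -2724 * sqrt(2) - 30645 / 11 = -6638.23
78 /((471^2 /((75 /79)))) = 650 /1947271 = 0.00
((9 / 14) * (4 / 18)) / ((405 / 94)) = 94 / 2835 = 0.03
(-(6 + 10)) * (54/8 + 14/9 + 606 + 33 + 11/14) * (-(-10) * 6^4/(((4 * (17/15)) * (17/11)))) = -2282623200/119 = -19181707.56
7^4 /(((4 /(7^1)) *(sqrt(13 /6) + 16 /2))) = 28812 /53 - 2401 *sqrt(78) /212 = 443.60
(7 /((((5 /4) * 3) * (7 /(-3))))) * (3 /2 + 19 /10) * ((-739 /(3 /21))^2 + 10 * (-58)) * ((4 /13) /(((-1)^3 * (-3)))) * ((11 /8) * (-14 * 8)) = 373631870304 /325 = 1149636524.01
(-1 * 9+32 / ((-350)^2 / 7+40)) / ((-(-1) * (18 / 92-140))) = 1815022 / 28199935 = 0.06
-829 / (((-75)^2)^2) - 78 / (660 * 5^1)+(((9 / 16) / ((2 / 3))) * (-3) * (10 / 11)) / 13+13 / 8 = 1.42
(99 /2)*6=297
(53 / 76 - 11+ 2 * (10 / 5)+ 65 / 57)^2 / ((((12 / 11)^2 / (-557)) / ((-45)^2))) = -2334175465325 / 92416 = -25257265.68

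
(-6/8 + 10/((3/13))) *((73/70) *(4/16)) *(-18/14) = -15987/1120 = -14.27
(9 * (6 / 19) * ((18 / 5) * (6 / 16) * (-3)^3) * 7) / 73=-9.93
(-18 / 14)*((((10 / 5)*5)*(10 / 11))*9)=-8100 / 77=-105.19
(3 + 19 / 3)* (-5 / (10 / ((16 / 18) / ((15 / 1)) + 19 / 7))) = -5242 / 405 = -12.94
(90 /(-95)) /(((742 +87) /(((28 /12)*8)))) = -336 /15751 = -0.02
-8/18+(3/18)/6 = -5/12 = -0.42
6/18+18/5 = 59/15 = 3.93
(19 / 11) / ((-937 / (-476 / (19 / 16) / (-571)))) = -0.00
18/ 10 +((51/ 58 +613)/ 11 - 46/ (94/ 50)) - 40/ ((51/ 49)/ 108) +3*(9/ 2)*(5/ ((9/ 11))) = -5142159321/ 1274405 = -4034.95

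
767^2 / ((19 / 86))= 50592854 / 19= 2662781.79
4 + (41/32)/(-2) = 215/64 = 3.36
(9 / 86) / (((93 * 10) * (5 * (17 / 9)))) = 27 / 2266100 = 0.00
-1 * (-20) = 20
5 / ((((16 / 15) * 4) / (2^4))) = 75 / 4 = 18.75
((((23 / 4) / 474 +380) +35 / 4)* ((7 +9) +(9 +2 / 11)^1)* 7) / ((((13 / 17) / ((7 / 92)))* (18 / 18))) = 170077575913 / 24943776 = 6818.44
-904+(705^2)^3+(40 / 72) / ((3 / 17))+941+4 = 3315113989386048067 / 27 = 122781999606890669.15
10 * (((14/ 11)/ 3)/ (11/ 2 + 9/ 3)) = 280/ 561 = 0.50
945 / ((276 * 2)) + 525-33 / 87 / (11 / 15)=2807775 / 5336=526.19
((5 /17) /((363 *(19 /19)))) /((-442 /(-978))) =815 /454597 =0.00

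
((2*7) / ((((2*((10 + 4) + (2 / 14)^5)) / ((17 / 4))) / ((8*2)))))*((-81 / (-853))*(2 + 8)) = 2160035640 / 66903349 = 32.29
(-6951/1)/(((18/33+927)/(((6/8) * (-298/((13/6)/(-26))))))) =-68356134/3401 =-20098.83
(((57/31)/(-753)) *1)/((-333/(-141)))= -0.00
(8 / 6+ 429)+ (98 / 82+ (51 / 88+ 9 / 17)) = 79608745 / 184008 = 432.64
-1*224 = -224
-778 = -778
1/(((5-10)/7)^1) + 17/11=8/55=0.15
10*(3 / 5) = 6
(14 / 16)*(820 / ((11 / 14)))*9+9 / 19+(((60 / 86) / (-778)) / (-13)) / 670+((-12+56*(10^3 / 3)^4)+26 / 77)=691358032898.81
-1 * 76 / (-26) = 2.92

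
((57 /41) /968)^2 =3249 /1575137344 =0.00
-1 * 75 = -75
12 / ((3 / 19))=76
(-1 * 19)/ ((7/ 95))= -1805/ 7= -257.86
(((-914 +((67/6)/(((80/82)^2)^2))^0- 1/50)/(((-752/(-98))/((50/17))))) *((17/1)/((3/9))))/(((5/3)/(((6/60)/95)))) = -20132091/1786000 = -11.27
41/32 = 1.28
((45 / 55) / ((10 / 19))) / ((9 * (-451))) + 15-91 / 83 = 13.90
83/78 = 1.06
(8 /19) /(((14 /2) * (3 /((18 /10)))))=0.04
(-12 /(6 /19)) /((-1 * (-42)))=-19 /21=-0.90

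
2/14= 1/7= 0.14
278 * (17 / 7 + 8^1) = 2899.14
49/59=0.83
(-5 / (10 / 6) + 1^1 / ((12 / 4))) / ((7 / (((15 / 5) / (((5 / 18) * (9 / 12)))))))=-192 / 35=-5.49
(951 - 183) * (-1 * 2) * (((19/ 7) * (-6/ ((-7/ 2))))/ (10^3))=-43776/ 6125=-7.15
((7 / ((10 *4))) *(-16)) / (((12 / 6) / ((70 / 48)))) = -49 / 24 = -2.04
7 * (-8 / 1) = -56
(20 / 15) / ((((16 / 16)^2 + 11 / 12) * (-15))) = -16 / 345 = -0.05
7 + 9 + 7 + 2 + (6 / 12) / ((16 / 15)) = 815 / 32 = 25.47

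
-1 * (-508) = 508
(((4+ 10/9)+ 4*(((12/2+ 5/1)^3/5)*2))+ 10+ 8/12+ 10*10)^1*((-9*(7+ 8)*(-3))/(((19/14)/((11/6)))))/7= 175494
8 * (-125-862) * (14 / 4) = -27636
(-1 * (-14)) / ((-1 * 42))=-1 / 3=-0.33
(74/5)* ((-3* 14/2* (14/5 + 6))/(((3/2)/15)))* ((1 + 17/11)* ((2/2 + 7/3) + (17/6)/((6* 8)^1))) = -3542602/15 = -236173.47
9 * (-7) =-63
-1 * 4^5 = -1024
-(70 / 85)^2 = -196 / 289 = -0.68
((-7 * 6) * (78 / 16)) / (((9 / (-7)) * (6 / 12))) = 318.50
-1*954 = -954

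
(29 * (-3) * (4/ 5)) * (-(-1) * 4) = -278.40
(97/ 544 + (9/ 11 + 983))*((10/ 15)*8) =1962745/ 374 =5247.98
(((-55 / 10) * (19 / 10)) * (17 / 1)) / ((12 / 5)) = -3553 / 48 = -74.02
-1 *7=-7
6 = 6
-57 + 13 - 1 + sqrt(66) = -45 + sqrt(66) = -36.88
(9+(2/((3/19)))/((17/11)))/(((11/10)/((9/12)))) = 4385/374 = 11.72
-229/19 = -12.05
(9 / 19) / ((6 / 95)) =15 / 2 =7.50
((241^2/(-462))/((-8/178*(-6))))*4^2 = -5169209/693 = -7459.18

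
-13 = -13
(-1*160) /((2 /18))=-1440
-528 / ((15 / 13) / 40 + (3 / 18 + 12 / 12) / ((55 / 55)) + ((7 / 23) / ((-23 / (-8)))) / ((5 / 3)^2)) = -198057600 / 462743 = -428.01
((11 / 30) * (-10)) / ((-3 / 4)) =4.89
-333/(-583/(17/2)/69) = 390609/1166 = 335.00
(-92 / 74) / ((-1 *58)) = 0.02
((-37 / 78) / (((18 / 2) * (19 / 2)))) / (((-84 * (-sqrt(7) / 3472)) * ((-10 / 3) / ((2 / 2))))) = 2294 * sqrt(7) / 233415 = 0.03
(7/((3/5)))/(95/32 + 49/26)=14560/6057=2.40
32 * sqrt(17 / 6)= 16 * sqrt(102) / 3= 53.86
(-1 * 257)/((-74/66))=8481/37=229.22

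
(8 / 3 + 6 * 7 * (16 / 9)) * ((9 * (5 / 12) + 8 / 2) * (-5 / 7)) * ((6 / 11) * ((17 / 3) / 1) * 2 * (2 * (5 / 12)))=-1528300 / 693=-2205.34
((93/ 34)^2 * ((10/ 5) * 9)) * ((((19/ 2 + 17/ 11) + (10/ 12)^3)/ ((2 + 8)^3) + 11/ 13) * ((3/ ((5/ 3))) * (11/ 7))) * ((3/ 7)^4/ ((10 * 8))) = 0.14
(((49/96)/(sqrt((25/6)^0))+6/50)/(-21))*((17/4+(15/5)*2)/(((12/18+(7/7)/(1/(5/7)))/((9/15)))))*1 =-62033/464000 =-0.13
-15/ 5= -3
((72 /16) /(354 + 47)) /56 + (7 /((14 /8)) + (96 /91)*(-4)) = -128203 /583856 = -0.22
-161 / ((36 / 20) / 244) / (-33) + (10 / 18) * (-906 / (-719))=141375470 / 213543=662.05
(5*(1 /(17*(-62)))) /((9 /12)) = -10 /1581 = -0.01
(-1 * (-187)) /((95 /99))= 18513 /95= 194.87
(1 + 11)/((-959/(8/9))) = -32/2877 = -0.01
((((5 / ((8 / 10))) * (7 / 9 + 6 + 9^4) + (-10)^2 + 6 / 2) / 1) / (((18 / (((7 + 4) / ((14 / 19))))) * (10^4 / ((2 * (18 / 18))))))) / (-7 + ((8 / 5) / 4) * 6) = -154812361 / 104328000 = -1.48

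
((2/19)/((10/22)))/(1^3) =22/95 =0.23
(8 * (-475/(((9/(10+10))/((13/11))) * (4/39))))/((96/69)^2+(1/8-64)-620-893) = 715208000/11576301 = 61.78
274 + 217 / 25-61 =5542 / 25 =221.68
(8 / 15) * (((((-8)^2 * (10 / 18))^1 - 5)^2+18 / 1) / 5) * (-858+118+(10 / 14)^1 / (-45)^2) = -1293698788936 / 17222625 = -75116.24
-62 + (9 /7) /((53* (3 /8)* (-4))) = -23008 /371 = -62.02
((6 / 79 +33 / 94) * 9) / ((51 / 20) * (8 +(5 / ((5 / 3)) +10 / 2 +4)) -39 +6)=3171 / 14852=0.21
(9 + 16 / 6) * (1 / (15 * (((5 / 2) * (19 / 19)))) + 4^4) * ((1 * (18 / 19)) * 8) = 2150624 / 95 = 22638.15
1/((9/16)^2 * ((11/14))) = 3584/891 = 4.02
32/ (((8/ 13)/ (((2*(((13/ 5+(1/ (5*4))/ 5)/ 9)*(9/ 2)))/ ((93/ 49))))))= 55419/ 775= 71.51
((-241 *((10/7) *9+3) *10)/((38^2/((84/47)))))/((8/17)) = -6821505/67868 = -100.51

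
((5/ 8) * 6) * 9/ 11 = 135/ 44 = 3.07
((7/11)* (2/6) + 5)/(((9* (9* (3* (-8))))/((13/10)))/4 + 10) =-0.01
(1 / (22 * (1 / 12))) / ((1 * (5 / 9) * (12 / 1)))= 9 / 110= 0.08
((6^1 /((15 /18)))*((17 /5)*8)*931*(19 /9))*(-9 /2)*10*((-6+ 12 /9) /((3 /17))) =2290230208 /5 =458046041.60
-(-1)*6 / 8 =3 / 4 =0.75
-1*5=-5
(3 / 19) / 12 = 1 / 76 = 0.01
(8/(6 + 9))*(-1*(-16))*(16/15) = 2048/225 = 9.10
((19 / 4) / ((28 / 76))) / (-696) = -361 / 19488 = -0.02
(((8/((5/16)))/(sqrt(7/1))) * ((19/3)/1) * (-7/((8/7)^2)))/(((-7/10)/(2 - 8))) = -1064 * sqrt(7) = -2815.08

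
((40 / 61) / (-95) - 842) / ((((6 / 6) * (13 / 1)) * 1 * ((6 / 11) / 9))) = -16102119 / 15067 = -1068.70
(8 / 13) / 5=8 / 65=0.12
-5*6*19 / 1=-570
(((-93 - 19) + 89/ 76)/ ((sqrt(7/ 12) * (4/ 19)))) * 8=-8423 * sqrt(21)/ 7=-5514.15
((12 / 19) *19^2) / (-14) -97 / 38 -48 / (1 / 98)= -1256275 / 266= -4722.84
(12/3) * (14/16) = 7/2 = 3.50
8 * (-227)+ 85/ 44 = -79819/ 44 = -1814.07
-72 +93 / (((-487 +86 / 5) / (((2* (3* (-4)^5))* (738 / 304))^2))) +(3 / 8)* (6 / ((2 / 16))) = -461045342286 / 10469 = -44039100.42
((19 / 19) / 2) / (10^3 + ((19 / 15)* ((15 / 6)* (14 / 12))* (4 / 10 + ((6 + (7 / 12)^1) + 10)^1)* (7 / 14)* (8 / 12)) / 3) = 9720 / 19575527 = 0.00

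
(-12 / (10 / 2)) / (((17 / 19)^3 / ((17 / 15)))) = -27436 / 7225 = -3.80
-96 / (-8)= 12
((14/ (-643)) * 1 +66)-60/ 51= 708348/ 10931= 64.80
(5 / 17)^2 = 25 / 289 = 0.09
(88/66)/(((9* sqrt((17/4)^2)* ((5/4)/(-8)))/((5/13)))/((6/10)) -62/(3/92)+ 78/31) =-15872/22911815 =-0.00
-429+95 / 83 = -35512 / 83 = -427.86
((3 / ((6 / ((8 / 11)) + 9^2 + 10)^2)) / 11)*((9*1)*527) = 227664 / 1733699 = 0.13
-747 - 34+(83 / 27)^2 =-771.55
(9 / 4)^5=59049 / 1024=57.67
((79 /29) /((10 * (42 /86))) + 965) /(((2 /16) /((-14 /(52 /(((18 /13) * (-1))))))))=70562964 /24505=2879.53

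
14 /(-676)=-7 /338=-0.02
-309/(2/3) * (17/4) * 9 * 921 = -16328293.88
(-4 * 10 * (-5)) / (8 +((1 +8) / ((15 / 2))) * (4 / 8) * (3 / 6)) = 24.10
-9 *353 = -3177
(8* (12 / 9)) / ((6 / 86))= 1376 / 9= 152.89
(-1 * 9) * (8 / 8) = -9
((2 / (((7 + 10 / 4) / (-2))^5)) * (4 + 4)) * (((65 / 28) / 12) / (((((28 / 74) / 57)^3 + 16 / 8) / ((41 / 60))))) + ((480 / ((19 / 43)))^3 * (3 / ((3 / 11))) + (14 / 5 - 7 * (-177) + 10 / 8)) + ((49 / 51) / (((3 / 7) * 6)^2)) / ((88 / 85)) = 2716242789615191679274093089517 / 192622753637721015840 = 14101359981.20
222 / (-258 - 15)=-74 / 91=-0.81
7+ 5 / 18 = 131 / 18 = 7.28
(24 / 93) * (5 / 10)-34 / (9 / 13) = -13666 / 279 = -48.98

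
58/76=29/38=0.76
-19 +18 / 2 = -10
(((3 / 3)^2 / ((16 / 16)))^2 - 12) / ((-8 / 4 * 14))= 11 / 28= 0.39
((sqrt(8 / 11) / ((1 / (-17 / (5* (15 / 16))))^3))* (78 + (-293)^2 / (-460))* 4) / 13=2011117133824* sqrt(22) / 6937734375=1359.66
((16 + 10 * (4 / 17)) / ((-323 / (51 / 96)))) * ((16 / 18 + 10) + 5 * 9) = -6539 / 3876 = -1.69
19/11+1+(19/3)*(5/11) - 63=-1894/33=-57.39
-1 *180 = -180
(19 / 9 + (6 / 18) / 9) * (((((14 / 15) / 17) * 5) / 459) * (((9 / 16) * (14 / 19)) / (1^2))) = 1421 / 2668626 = 0.00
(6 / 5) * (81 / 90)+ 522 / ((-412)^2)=2298069 / 2121800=1.08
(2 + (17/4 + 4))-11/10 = 183/20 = 9.15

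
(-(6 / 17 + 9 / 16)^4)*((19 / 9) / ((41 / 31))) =-251576559621 / 224418922496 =-1.12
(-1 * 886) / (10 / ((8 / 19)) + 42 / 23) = -81512 / 2353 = -34.64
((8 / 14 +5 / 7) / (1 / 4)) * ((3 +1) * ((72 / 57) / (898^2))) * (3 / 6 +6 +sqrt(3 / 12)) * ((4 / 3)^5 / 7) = 32768 / 241316397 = 0.00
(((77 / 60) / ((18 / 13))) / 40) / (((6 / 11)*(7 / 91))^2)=20469449 / 1555200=13.16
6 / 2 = 3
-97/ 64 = -1.52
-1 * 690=-690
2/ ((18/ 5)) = 5/ 9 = 0.56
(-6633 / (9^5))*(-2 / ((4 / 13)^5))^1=273642941 / 3359232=81.46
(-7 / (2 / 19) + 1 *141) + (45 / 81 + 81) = 2809 / 18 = 156.06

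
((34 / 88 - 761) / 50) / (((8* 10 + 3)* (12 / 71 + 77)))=-2376157 / 1000465400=-0.00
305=305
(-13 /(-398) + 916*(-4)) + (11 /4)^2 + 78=-3578.40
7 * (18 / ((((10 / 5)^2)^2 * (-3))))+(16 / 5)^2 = 1523 / 200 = 7.62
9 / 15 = 3 / 5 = 0.60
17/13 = 1.31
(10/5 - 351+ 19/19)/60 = -29/5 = -5.80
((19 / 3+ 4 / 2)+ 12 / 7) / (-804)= -211 / 16884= -0.01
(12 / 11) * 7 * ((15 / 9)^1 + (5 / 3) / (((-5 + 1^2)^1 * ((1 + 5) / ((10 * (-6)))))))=490 / 11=44.55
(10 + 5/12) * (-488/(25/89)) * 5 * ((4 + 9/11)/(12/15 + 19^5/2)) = -143868500/408556599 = -0.35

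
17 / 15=1.13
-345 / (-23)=15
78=78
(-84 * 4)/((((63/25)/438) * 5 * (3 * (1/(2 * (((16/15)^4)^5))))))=-5648101429239547504227254272/199515403804779052734375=-28309.10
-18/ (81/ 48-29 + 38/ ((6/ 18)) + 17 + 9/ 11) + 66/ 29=374022/ 177799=2.10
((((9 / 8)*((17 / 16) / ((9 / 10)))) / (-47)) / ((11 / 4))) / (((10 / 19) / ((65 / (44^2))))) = -0.00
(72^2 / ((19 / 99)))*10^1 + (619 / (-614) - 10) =270102.68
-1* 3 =-3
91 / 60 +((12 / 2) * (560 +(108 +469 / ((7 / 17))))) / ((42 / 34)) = 8778.37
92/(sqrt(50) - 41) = -3772/1631 - 460 * sqrt(2)/1631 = -2.71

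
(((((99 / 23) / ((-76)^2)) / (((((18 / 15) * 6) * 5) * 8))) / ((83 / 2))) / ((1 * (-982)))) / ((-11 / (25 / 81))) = 0.00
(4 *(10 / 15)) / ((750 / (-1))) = -4 / 1125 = -0.00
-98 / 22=-49 / 11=-4.45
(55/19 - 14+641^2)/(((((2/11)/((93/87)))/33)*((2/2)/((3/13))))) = 131770289376/7163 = 18395963.89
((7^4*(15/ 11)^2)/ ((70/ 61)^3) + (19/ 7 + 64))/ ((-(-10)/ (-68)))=-1740101317/ 84700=-20544.29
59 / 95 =0.62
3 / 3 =1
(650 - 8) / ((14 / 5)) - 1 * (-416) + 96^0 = 4524 / 7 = 646.29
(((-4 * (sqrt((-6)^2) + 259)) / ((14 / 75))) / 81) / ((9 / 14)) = -26500 / 243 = -109.05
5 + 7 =12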